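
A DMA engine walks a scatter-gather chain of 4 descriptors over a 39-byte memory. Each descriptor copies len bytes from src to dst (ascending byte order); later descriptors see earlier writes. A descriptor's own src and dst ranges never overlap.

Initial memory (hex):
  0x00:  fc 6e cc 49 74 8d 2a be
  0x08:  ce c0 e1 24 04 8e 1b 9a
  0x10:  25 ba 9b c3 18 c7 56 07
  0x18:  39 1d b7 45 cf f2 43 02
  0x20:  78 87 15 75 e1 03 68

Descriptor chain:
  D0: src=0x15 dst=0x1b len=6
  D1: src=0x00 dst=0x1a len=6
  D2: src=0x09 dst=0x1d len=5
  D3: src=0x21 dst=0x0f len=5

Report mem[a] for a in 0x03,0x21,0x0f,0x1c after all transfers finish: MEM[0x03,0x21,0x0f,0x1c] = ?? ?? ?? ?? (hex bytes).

[0] 0x15->0x1b len=6 : c7 56 07 39 1d b7
[1] 0x00->0x1a len=6 : fc 6e cc 49 74 8d
[2] 0x09->0x1d len=5 : c0 e1 24 04 8e
[3] 0x21->0x0f len=5 : 8e 15 75 e1 03
query mem[0x03]=0x49, mem[0x21]=0x8e, mem[0x0f]=0x8e, mem[0x1c]=0xcc

MEM[0x03,0x21,0x0f,0x1c] = 49 8e 8e cc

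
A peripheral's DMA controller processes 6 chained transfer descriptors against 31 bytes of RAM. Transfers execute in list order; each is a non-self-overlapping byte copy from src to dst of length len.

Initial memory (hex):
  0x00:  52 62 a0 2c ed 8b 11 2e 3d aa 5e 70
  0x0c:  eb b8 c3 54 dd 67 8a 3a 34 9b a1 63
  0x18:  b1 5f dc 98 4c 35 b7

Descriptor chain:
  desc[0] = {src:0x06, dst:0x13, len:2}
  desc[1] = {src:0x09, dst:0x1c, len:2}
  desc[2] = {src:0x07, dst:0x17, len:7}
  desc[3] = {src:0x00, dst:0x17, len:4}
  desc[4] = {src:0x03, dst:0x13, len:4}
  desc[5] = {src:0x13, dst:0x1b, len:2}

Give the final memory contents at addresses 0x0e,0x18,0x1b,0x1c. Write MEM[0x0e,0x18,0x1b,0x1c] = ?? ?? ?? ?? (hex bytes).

[0] 0x06->0x13 len=2 : 11 2e
[1] 0x09->0x1c len=2 : aa 5e
[2] 0x07->0x17 len=7 : 2e 3d aa 5e 70 eb b8
[3] 0x00->0x17 len=4 : 52 62 a0 2c
[4] 0x03->0x13 len=4 : 2c ed 8b 11
[5] 0x13->0x1b len=2 : 2c ed
query mem[0x0e]=0xc3, mem[0x18]=0x62, mem[0x1b]=0x2c, mem[0x1c]=0xed

MEM[0x0e,0x18,0x1b,0x1c] = c3 62 2c ed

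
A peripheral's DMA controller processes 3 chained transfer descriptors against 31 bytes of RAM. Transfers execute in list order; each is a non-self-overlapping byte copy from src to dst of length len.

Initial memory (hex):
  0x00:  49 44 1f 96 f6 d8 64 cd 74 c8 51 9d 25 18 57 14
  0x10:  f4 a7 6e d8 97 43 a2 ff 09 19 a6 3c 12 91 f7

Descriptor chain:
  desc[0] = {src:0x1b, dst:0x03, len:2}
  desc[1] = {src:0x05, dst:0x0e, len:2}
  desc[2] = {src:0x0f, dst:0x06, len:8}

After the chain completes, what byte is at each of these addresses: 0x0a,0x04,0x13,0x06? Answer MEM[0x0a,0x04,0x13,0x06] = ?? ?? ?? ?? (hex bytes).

MEM[0x0a,0x04,0x13,0x06] = d8 12 d8 64

[0] 0x1b->0x03 len=2 : 3c 12
[1] 0x05->0x0e len=2 : d8 64
[2] 0x0f->0x06 len=8 : 64 f4 a7 6e d8 97 43 a2
query mem[0x0a]=0xd8, mem[0x04]=0x12, mem[0x13]=0xd8, mem[0x06]=0x64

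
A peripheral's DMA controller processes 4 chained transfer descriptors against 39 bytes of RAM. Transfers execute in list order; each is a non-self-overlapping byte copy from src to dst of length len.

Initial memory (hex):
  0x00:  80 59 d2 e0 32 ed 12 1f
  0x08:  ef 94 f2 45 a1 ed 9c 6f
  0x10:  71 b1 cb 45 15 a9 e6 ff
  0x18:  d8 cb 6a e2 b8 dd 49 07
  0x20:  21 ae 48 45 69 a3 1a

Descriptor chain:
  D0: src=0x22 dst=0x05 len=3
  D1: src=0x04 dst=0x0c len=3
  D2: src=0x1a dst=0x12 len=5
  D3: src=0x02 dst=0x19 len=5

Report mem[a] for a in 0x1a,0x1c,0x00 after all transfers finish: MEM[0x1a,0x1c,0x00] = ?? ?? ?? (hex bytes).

MEM[0x1a,0x1c,0x00] = e0 48 80

#0 dst[0x05+3] := {0x48,0x45,0x69}
#1 dst[0x0c+3] := {0x32,0x48,0x45}
#2 dst[0x12+5] := {0x6a,0xe2,0xb8,0xdd,0x49}
#3 dst[0x19+5] := {0xd2,0xe0,0x32,0x48,0x45}
query mem[0x1a]=0xe0, mem[0x1c]=0x48, mem[0x00]=0x80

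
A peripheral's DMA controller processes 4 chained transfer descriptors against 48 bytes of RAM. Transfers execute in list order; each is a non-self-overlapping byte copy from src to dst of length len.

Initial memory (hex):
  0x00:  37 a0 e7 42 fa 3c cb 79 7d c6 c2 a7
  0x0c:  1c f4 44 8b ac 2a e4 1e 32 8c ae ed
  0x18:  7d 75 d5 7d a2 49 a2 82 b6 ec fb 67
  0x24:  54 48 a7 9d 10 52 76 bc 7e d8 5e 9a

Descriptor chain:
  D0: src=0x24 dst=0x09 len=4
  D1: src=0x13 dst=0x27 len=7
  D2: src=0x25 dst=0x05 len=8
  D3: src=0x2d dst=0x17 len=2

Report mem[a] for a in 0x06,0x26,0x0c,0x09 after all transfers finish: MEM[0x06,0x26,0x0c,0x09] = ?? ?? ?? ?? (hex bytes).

  after D0: wrote 4B at 0x09 = 5448a79d
  after D1: wrote 7B at 0x27 = 1e328caeed7d75
  after D2: wrote 8B at 0x05 = 48a71e328caeed7d
  after D3: wrote 2B at 0x17 = 755e
query mem[0x06]=0xa7, mem[0x26]=0xa7, mem[0x0c]=0x7d, mem[0x09]=0x8c

MEM[0x06,0x26,0x0c,0x09] = a7 a7 7d 8c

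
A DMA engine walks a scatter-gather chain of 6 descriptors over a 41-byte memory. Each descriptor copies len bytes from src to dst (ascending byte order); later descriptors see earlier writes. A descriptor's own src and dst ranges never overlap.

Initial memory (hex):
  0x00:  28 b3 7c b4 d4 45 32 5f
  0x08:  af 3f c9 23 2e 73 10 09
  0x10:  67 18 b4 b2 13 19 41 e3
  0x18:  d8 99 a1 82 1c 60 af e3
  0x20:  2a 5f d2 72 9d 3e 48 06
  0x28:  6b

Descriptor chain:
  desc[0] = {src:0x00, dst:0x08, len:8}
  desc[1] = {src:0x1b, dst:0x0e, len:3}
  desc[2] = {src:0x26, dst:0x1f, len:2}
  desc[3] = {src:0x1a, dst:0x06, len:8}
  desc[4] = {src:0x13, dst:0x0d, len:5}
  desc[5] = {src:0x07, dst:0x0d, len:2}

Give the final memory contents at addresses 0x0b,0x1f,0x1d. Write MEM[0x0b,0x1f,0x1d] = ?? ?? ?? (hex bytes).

  after D0: wrote 8B at 0x08 = 28b37cb4d445325f
  after D1: wrote 3B at 0x0e = 821c60
  after D2: wrote 2B at 0x1f = 4806
  after D3: wrote 8B at 0x06 = a1821c60af48065f
  after D4: wrote 5B at 0x0d = b2131941e3
  after D5: wrote 2B at 0x0d = 821c
query mem[0x0b]=0x48, mem[0x1f]=0x48, mem[0x1d]=0x60

MEM[0x0b,0x1f,0x1d] = 48 48 60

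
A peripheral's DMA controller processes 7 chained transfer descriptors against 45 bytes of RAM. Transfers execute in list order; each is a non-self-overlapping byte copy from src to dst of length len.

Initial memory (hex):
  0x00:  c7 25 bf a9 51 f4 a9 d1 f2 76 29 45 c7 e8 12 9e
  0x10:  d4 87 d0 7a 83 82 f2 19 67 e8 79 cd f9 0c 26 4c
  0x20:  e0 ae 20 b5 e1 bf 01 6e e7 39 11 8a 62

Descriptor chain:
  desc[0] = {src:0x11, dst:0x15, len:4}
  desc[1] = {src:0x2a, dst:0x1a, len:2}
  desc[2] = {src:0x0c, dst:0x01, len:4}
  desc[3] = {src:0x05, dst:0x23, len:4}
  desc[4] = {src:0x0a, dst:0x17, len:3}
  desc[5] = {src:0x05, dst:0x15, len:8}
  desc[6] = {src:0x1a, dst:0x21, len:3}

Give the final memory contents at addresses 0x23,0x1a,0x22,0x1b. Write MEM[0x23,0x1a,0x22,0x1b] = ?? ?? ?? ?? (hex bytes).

MEM[0x23,0x1a,0x22,0x1b] = c7 29 45 45

D0: mem[0x15..0x18] <- [87 d0 7a 83]
D1: mem[0x1a..0x1b] <- [11 8a]
D2: mem[0x01..0x04] <- [c7 e8 12 9e]
D3: mem[0x23..0x26] <- [f4 a9 d1 f2]
D4: mem[0x17..0x19] <- [29 45 c7]
D5: mem[0x15..0x1c] <- [f4 a9 d1 f2 76 29 45 c7]
D6: mem[0x21..0x23] <- [29 45 c7]
query mem[0x23]=0xc7, mem[0x1a]=0x29, mem[0x22]=0x45, mem[0x1b]=0x45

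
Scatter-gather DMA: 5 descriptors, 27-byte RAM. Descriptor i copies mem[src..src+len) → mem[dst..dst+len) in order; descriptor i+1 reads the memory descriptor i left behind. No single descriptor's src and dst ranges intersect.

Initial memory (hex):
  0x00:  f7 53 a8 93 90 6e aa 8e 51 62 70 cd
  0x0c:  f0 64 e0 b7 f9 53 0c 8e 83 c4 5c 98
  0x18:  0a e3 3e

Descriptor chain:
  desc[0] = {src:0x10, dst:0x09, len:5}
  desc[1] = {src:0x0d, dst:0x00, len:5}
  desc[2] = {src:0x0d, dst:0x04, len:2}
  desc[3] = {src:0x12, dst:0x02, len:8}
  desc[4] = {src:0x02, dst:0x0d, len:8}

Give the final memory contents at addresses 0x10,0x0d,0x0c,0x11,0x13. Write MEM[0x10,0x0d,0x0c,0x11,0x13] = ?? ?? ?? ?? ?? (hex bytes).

MEM[0x10,0x0d,0x0c,0x11,0x13] = c4 0c 8e 5c 0a

  after D0: wrote 5B at 0x09 = f9530c8e83
  after D1: wrote 5B at 0x00 = 83e0b7f953
  after D2: wrote 2B at 0x04 = 83e0
  after D3: wrote 8B at 0x02 = 0c8e83c45c980ae3
  after D4: wrote 8B at 0x0d = 0c8e83c45c980ae3
query mem[0x10]=0xc4, mem[0x0d]=0x0c, mem[0x0c]=0x8e, mem[0x11]=0x5c, mem[0x13]=0x0a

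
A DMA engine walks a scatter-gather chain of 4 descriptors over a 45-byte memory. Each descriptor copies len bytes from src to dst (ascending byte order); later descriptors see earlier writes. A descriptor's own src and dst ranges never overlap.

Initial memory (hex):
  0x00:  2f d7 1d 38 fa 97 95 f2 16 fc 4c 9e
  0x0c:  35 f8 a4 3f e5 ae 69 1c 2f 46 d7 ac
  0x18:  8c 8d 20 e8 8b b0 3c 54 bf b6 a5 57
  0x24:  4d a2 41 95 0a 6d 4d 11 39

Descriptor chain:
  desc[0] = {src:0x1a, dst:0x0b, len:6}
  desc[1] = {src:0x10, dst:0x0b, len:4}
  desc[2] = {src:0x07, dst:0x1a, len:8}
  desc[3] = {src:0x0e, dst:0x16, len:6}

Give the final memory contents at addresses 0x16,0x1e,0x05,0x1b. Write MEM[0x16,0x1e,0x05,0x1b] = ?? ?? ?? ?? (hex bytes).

#0 dst[0x0b+6] := {0x20,0xe8,0x8b,0xb0,0x3c,0x54}
#1 dst[0x0b+4] := {0x54,0xae,0x69,0x1c}
#2 dst[0x1a+8] := {0xf2,0x16,0xfc,0x4c,0x54,0xae,0x69,0x1c}
#3 dst[0x16+6] := {0x1c,0x3c,0x54,0xae,0x69,0x1c}
query mem[0x16]=0x1c, mem[0x1e]=0x54, mem[0x05]=0x97, mem[0x1b]=0x1c

MEM[0x16,0x1e,0x05,0x1b] = 1c 54 97 1c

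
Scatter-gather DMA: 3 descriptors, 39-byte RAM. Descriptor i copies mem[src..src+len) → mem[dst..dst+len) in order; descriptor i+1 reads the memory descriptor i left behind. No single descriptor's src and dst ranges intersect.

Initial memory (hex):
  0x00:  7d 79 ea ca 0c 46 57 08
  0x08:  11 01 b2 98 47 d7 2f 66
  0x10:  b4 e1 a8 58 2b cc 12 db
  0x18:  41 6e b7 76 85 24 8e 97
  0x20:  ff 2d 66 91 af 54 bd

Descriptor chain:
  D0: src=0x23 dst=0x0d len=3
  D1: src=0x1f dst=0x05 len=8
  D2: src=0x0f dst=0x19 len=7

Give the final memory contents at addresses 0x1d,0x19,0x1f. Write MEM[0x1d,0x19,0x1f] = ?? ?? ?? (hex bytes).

MEM[0x1d,0x19,0x1f] = 58 54 cc

#0 dst[0x0d+3] := {0x91,0xaf,0x54}
#1 dst[0x05+8] := {0x97,0xff,0x2d,0x66,0x91,0xaf,0x54,0xbd}
#2 dst[0x19+7] := {0x54,0xb4,0xe1,0xa8,0x58,0x2b,0xcc}
query mem[0x1d]=0x58, mem[0x19]=0x54, mem[0x1f]=0xcc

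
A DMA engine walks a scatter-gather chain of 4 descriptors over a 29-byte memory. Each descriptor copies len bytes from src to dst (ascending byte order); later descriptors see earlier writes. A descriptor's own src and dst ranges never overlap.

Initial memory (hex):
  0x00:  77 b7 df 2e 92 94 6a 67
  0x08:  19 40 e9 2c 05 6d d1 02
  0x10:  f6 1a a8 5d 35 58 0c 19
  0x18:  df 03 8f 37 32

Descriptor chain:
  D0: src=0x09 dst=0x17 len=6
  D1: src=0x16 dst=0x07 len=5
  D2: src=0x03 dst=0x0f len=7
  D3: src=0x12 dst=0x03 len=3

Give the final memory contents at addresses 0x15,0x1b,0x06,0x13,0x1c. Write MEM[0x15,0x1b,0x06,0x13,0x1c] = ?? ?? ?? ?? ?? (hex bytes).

  after D0: wrote 6B at 0x17 = 40e92c056dd1
  after D1: wrote 5B at 0x07 = 0c40e92c05
  after D2: wrote 7B at 0x0f = 2e92946a0c40e9
  after D3: wrote 3B at 0x03 = 6a0c40
query mem[0x15]=0xe9, mem[0x1b]=0x6d, mem[0x06]=0x6a, mem[0x13]=0x0c, mem[0x1c]=0xd1

MEM[0x15,0x1b,0x06,0x13,0x1c] = e9 6d 6a 0c d1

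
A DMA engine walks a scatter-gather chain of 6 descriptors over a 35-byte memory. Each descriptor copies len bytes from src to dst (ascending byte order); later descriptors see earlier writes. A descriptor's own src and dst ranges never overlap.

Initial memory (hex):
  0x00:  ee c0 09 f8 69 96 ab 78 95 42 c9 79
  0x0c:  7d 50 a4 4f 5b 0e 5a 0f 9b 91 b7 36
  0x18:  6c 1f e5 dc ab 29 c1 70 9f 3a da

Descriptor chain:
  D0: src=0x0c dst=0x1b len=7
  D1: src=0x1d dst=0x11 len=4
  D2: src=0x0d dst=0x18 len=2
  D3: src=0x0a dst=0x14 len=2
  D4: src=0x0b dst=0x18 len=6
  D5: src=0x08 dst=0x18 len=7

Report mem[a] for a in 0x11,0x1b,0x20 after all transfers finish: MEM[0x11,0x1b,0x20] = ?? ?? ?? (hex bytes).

[0] 0x0c->0x1b len=7 : 7d 50 a4 4f 5b 0e 5a
[1] 0x1d->0x11 len=4 : a4 4f 5b 0e
[2] 0x0d->0x18 len=2 : 50 a4
[3] 0x0a->0x14 len=2 : c9 79
[4] 0x0b->0x18 len=6 : 79 7d 50 a4 4f 5b
[5] 0x08->0x18 len=7 : 95 42 c9 79 7d 50 a4
query mem[0x11]=0xa4, mem[0x1b]=0x79, mem[0x20]=0x0e

MEM[0x11,0x1b,0x20] = a4 79 0e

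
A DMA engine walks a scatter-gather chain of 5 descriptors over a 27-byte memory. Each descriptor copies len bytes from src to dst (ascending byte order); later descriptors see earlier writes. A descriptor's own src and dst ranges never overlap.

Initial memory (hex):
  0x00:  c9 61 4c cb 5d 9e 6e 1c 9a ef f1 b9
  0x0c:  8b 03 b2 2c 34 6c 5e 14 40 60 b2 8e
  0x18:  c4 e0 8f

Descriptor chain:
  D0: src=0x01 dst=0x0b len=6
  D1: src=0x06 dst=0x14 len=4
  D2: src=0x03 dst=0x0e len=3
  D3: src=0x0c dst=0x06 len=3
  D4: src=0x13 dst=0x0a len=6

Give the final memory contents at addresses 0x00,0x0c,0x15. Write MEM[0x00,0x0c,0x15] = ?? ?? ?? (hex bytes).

MEM[0x00,0x0c,0x15] = c9 1c 1c

D0: mem[0x0b..0x10] <- [61 4c cb 5d 9e 6e]
D1: mem[0x14..0x17] <- [6e 1c 9a ef]
D2: mem[0x0e..0x10] <- [cb 5d 9e]
D3: mem[0x06..0x08] <- [4c cb cb]
D4: mem[0x0a..0x0f] <- [14 6e 1c 9a ef c4]
query mem[0x00]=0xc9, mem[0x0c]=0x1c, mem[0x15]=0x1c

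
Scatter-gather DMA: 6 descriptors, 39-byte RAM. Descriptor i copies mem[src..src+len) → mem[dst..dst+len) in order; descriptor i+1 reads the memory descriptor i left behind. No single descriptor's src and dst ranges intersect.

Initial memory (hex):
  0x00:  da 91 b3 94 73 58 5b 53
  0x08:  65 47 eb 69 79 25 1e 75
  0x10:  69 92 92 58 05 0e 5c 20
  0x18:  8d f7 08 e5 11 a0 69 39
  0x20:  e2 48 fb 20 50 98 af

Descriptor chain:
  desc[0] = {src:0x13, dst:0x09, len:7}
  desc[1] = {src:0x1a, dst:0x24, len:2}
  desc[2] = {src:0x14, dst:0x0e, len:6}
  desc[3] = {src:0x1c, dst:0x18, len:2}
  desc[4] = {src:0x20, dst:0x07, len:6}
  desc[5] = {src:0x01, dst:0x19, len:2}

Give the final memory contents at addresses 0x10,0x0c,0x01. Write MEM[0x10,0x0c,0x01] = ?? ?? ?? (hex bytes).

MEM[0x10,0x0c,0x01] = 5c e5 91

D0: mem[0x09..0x0f] <- [58 05 0e 5c 20 8d f7]
D1: mem[0x24..0x25] <- [08 e5]
D2: mem[0x0e..0x13] <- [05 0e 5c 20 8d f7]
D3: mem[0x18..0x19] <- [11 a0]
D4: mem[0x07..0x0c] <- [e2 48 fb 20 08 e5]
D5: mem[0x19..0x1a] <- [91 b3]
query mem[0x10]=0x5c, mem[0x0c]=0xe5, mem[0x01]=0x91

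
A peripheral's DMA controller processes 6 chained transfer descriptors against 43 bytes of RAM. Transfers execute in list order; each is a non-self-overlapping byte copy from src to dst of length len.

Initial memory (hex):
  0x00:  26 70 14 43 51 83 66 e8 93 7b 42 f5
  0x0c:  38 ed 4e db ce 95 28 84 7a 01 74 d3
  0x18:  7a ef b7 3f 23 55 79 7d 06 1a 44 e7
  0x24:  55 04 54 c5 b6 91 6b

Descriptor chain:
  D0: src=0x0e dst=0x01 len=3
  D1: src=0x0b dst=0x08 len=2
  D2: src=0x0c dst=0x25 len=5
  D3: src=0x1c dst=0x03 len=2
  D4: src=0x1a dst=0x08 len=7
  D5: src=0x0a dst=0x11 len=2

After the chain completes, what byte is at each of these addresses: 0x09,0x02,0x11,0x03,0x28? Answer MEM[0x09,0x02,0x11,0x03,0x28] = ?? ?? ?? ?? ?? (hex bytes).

#0 dst[0x01+3] := {0x4e,0xdb,0xce}
#1 dst[0x08+2] := {0xf5,0x38}
#2 dst[0x25+5] := {0x38,0xed,0x4e,0xdb,0xce}
#3 dst[0x03+2] := {0x23,0x55}
#4 dst[0x08+7] := {0xb7,0x3f,0x23,0x55,0x79,0x7d,0x06}
#5 dst[0x11+2] := {0x23,0x55}
query mem[0x09]=0x3f, mem[0x02]=0xdb, mem[0x11]=0x23, mem[0x03]=0x23, mem[0x28]=0xdb

MEM[0x09,0x02,0x11,0x03,0x28] = 3f db 23 23 db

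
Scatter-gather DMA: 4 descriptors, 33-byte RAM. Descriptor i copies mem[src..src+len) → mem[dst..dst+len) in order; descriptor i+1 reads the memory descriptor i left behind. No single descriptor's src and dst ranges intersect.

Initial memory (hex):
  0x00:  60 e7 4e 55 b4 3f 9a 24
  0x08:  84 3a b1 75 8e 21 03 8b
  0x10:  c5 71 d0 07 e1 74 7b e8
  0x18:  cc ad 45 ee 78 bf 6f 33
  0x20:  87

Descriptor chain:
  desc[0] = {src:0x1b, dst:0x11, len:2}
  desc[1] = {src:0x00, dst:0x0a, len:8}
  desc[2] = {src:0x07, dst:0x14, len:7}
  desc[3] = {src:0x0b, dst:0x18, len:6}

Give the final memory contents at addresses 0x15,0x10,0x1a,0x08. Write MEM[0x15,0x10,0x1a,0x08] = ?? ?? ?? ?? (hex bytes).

D0: mem[0x11..0x12] <- [ee 78]
D1: mem[0x0a..0x11] <- [60 e7 4e 55 b4 3f 9a 24]
D2: mem[0x14..0x1a] <- [24 84 3a 60 e7 4e 55]
D3: mem[0x18..0x1d] <- [e7 4e 55 b4 3f 9a]
query mem[0x15]=0x84, mem[0x10]=0x9a, mem[0x1a]=0x55, mem[0x08]=0x84

MEM[0x15,0x10,0x1a,0x08] = 84 9a 55 84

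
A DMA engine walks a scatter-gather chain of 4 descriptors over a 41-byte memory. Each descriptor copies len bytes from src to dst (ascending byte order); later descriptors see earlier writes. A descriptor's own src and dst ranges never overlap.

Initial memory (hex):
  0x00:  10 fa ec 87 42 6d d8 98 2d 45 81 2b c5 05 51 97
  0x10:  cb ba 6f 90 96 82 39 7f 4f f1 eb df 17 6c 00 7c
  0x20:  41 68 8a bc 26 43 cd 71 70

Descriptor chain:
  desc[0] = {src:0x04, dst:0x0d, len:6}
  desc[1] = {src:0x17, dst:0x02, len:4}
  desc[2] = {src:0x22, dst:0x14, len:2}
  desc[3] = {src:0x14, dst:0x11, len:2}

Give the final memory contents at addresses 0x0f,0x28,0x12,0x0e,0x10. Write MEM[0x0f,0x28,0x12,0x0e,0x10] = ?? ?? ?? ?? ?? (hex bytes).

MEM[0x0f,0x28,0x12,0x0e,0x10] = d8 70 bc 6d 98

D0: mem[0x0d..0x12] <- [42 6d d8 98 2d 45]
D1: mem[0x02..0x05] <- [7f 4f f1 eb]
D2: mem[0x14..0x15] <- [8a bc]
D3: mem[0x11..0x12] <- [8a bc]
query mem[0x0f]=0xd8, mem[0x28]=0x70, mem[0x12]=0xbc, mem[0x0e]=0x6d, mem[0x10]=0x98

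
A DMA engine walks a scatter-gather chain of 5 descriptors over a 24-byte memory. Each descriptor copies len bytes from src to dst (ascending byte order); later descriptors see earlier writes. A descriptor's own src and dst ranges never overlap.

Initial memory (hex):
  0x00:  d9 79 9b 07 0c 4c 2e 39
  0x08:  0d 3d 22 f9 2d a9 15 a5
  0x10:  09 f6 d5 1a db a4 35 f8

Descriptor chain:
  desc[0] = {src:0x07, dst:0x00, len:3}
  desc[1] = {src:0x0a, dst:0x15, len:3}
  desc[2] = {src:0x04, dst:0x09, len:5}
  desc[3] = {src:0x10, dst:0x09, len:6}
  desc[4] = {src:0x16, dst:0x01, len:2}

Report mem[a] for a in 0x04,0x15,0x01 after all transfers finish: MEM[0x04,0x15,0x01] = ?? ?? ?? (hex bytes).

MEM[0x04,0x15,0x01] = 0c 22 f9

D0: mem[0x00..0x02] <- [39 0d 3d]
D1: mem[0x15..0x17] <- [22 f9 2d]
D2: mem[0x09..0x0d] <- [0c 4c 2e 39 0d]
D3: mem[0x09..0x0e] <- [09 f6 d5 1a db 22]
D4: mem[0x01..0x02] <- [f9 2d]
query mem[0x04]=0x0c, mem[0x15]=0x22, mem[0x01]=0xf9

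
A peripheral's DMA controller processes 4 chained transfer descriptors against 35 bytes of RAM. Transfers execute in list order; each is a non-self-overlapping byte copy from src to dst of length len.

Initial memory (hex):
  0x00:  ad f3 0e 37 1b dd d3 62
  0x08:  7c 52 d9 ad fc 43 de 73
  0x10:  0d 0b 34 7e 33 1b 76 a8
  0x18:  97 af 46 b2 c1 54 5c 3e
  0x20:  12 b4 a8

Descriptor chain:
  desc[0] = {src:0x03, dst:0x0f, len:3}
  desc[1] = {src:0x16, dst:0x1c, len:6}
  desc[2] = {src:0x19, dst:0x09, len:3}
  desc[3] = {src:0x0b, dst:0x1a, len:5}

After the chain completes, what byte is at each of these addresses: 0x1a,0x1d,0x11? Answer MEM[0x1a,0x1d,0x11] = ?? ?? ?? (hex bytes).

  after D0: wrote 3B at 0x0f = 371bdd
  after D1: wrote 6B at 0x1c = 76a897af46b2
  after D2: wrote 3B at 0x09 = af46b2
  after D3: wrote 5B at 0x1a = b2fc43de37
query mem[0x1a]=0xb2, mem[0x1d]=0xde, mem[0x11]=0xdd

MEM[0x1a,0x1d,0x11] = b2 de dd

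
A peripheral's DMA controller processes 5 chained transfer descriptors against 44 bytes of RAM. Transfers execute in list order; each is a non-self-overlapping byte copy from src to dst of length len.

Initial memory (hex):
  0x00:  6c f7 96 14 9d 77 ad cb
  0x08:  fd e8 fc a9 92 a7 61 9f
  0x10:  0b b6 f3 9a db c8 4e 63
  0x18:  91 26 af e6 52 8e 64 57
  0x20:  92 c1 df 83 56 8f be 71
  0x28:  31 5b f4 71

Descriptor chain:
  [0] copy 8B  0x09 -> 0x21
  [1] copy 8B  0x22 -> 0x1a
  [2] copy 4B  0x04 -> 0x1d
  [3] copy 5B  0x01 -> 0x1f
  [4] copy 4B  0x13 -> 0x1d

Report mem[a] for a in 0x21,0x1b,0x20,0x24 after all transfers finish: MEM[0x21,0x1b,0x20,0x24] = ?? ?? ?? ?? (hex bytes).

  after D0: wrote 8B at 0x21 = e8fca992a7619f0b
  after D1: wrote 8B at 0x1a = fca992a7619f0b5b
  after D2: wrote 4B at 0x1d = 9d77adcb
  after D3: wrote 5B at 0x1f = f796149d77
  after D4: wrote 4B at 0x1d = 9adbc84e
query mem[0x21]=0x14, mem[0x1b]=0xa9, mem[0x20]=0x4e, mem[0x24]=0x92

MEM[0x21,0x1b,0x20,0x24] = 14 a9 4e 92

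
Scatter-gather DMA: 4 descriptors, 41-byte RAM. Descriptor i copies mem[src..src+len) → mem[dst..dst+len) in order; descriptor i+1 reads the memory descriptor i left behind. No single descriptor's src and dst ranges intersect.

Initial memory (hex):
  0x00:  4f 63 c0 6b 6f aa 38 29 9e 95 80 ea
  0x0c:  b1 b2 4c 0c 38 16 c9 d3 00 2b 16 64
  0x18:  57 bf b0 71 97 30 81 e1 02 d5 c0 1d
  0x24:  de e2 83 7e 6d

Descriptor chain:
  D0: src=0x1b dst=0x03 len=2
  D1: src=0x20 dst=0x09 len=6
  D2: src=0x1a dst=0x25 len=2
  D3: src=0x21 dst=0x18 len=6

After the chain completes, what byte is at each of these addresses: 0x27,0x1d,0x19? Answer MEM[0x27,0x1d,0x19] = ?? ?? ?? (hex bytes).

  after D0: wrote 2B at 0x03 = 7197
  after D1: wrote 6B at 0x09 = 02d5c01ddee2
  after D2: wrote 2B at 0x25 = b071
  after D3: wrote 6B at 0x18 = d5c01ddeb071
query mem[0x27]=0x7e, mem[0x1d]=0x71, mem[0x19]=0xc0

MEM[0x27,0x1d,0x19] = 7e 71 c0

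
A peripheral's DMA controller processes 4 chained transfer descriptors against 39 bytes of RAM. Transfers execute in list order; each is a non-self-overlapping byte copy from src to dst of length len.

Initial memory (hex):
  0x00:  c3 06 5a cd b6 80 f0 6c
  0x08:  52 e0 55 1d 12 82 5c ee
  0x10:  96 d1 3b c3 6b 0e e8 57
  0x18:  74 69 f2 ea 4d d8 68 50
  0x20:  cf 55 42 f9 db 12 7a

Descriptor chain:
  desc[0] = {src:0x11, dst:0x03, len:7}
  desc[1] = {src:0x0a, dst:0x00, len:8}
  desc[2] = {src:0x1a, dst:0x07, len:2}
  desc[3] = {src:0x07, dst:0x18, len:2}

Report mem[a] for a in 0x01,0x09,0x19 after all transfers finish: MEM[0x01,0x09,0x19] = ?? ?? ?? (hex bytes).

MEM[0x01,0x09,0x19] = 1d 57 ea

#0 dst[0x03+7] := {0xd1,0x3b,0xc3,0x6b,0x0e,0xe8,0x57}
#1 dst[0x00+8] := {0x55,0x1d,0x12,0x82,0x5c,0xee,0x96,0xd1}
#2 dst[0x07+2] := {0xf2,0xea}
#3 dst[0x18+2] := {0xf2,0xea}
query mem[0x01]=0x1d, mem[0x09]=0x57, mem[0x19]=0xea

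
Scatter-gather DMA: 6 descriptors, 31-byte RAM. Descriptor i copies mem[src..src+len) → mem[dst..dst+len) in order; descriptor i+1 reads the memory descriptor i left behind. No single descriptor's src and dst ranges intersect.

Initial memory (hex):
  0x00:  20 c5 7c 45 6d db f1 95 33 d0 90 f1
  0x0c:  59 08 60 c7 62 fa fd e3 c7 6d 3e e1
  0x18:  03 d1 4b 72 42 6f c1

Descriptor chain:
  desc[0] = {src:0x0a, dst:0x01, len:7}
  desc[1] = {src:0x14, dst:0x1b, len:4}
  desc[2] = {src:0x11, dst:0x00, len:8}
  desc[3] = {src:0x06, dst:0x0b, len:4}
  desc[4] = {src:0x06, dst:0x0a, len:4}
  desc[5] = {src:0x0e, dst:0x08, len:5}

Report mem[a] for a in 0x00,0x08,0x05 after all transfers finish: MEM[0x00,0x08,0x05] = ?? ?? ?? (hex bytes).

MEM[0x00,0x08,0x05] = fa d0 3e

[0] 0x0a->0x01 len=7 : 90 f1 59 08 60 c7 62
[1] 0x14->0x1b len=4 : c7 6d 3e e1
[2] 0x11->0x00 len=8 : fa fd e3 c7 6d 3e e1 03
[3] 0x06->0x0b len=4 : e1 03 33 d0
[4] 0x06->0x0a len=4 : e1 03 33 d0
[5] 0x0e->0x08 len=5 : d0 c7 62 fa fd
query mem[0x00]=0xfa, mem[0x08]=0xd0, mem[0x05]=0x3e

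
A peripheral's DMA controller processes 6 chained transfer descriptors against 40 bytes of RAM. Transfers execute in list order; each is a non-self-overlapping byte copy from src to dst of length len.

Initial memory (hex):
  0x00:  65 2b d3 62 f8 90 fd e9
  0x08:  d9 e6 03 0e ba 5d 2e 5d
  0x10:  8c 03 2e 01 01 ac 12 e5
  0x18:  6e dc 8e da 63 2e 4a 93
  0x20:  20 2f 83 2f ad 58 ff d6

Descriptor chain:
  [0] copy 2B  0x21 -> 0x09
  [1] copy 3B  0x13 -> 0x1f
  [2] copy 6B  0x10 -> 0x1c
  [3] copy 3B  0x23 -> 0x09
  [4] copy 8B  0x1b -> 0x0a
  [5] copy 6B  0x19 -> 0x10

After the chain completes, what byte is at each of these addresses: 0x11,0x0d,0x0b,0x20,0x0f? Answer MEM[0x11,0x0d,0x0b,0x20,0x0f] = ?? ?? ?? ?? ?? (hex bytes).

MEM[0x11,0x0d,0x0b,0x20,0x0f] = 8e 2e 8c 01 01

  after D0: wrote 2B at 0x09 = 2f83
  after D1: wrote 3B at 0x1f = 0101ac
  after D2: wrote 6B at 0x1c = 8c032e0101ac
  after D3: wrote 3B at 0x09 = 2fad58
  after D4: wrote 8B at 0x0a = da8c032e0101ac83
  after D5: wrote 6B at 0x10 = dc8eda8c032e
query mem[0x11]=0x8e, mem[0x0d]=0x2e, mem[0x0b]=0x8c, mem[0x20]=0x01, mem[0x0f]=0x01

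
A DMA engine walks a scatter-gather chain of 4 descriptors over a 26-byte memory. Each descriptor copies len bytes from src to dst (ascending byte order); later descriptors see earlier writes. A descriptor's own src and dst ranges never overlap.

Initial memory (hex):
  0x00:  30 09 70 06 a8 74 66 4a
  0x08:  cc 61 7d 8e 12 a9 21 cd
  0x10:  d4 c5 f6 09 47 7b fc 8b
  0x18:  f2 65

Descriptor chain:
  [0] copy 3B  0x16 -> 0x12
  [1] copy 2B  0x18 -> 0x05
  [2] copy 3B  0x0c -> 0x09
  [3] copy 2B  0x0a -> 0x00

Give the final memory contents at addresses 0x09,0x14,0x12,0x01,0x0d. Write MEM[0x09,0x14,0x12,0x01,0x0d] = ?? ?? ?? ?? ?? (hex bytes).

[0] 0x16->0x12 len=3 : fc 8b f2
[1] 0x18->0x05 len=2 : f2 65
[2] 0x0c->0x09 len=3 : 12 a9 21
[3] 0x0a->0x00 len=2 : a9 21
query mem[0x09]=0x12, mem[0x14]=0xf2, mem[0x12]=0xfc, mem[0x01]=0x21, mem[0x0d]=0xa9

MEM[0x09,0x14,0x12,0x01,0x0d] = 12 f2 fc 21 a9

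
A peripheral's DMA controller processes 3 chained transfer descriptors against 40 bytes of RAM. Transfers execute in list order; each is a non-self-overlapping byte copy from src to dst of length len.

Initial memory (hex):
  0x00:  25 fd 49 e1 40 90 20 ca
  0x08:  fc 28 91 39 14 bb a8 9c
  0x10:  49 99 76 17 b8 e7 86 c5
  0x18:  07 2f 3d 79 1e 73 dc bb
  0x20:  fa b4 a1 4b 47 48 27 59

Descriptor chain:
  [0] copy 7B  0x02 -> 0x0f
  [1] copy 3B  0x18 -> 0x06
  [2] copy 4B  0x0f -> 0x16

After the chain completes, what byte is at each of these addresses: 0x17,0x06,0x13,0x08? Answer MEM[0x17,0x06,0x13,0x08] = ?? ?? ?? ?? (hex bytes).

D0: mem[0x0f..0x15] <- [49 e1 40 90 20 ca fc]
D1: mem[0x06..0x08] <- [07 2f 3d]
D2: mem[0x16..0x19] <- [49 e1 40 90]
query mem[0x17]=0xe1, mem[0x06]=0x07, mem[0x13]=0x20, mem[0x08]=0x3d

MEM[0x17,0x06,0x13,0x08] = e1 07 20 3d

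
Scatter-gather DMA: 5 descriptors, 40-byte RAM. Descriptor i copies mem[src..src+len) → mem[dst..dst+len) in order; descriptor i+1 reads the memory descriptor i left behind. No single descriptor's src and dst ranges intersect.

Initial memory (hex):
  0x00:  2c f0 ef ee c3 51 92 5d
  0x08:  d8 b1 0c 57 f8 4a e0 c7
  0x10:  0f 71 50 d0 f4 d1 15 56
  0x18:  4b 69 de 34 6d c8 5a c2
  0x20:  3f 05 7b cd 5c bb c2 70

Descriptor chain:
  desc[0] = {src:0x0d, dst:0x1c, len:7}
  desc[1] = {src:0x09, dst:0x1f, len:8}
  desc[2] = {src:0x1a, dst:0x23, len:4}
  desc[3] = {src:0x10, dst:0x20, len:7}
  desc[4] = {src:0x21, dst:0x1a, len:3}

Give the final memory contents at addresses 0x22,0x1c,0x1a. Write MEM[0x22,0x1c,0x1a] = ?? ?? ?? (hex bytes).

D0: mem[0x1c..0x22] <- [4a e0 c7 0f 71 50 d0]
D1: mem[0x1f..0x26] <- [b1 0c 57 f8 4a e0 c7 0f]
D2: mem[0x23..0x26] <- [de 34 4a e0]
D3: mem[0x20..0x26] <- [0f 71 50 d0 f4 d1 15]
D4: mem[0x1a..0x1c] <- [71 50 d0]
query mem[0x22]=0x50, mem[0x1c]=0xd0, mem[0x1a]=0x71

MEM[0x22,0x1c,0x1a] = 50 d0 71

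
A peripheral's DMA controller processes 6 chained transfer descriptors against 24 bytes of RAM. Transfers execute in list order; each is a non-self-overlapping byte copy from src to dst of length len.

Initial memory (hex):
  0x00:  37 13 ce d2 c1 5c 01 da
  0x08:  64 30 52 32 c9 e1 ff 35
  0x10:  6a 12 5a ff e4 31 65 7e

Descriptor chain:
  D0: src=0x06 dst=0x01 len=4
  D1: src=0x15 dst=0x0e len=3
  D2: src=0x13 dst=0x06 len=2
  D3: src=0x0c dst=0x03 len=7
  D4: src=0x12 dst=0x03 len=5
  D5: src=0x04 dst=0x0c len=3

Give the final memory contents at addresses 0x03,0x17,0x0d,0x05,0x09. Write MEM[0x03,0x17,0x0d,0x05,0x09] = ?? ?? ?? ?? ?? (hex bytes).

MEM[0x03,0x17,0x0d,0x05,0x09] = 5a 7e e4 e4 5a

D0: mem[0x01..0x04] <- [01 da 64 30]
D1: mem[0x0e..0x10] <- [31 65 7e]
D2: mem[0x06..0x07] <- [ff e4]
D3: mem[0x03..0x09] <- [c9 e1 31 65 7e 12 5a]
D4: mem[0x03..0x07] <- [5a ff e4 31 65]
D5: mem[0x0c..0x0e] <- [ff e4 31]
query mem[0x03]=0x5a, mem[0x17]=0x7e, mem[0x0d]=0xe4, mem[0x05]=0xe4, mem[0x09]=0x5a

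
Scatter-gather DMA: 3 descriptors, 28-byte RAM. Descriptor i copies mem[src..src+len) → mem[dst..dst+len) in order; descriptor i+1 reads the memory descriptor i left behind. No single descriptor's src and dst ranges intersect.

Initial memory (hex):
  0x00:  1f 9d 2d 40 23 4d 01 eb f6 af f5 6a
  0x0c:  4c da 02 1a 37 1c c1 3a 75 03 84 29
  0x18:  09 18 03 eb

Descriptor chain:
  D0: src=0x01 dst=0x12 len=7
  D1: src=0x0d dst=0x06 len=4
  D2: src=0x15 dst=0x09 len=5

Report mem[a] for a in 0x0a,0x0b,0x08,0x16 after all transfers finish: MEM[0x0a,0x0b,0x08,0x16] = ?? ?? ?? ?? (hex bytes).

MEM[0x0a,0x0b,0x08,0x16] = 4d 01 1a 4d

#0 dst[0x12+7] := {0x9d,0x2d,0x40,0x23,0x4d,0x01,0xeb}
#1 dst[0x06+4] := {0xda,0x02,0x1a,0x37}
#2 dst[0x09+5] := {0x23,0x4d,0x01,0xeb,0x18}
query mem[0x0a]=0x4d, mem[0x0b]=0x01, mem[0x08]=0x1a, mem[0x16]=0x4d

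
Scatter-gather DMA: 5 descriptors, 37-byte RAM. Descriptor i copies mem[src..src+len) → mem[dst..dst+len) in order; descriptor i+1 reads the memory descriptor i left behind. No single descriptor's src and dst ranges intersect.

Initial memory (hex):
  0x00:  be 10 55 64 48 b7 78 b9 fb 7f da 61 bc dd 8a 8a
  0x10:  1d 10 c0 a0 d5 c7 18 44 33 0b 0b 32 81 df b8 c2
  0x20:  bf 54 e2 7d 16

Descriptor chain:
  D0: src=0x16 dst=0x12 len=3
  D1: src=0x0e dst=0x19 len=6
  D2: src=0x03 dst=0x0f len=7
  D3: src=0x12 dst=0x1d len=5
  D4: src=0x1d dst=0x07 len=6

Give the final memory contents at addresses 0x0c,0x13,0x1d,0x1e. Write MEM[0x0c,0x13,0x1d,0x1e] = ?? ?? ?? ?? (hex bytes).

[0] 0x16->0x12 len=3 : 18 44 33
[1] 0x0e->0x19 len=6 : 8a 8a 1d 10 18 44
[2] 0x03->0x0f len=7 : 64 48 b7 78 b9 fb 7f
[3] 0x12->0x1d len=5 : 78 b9 fb 7f 18
[4] 0x1d->0x07 len=6 : 78 b9 fb 7f 18 e2
query mem[0x0c]=0xe2, mem[0x13]=0xb9, mem[0x1d]=0x78, mem[0x1e]=0xb9

MEM[0x0c,0x13,0x1d,0x1e] = e2 b9 78 b9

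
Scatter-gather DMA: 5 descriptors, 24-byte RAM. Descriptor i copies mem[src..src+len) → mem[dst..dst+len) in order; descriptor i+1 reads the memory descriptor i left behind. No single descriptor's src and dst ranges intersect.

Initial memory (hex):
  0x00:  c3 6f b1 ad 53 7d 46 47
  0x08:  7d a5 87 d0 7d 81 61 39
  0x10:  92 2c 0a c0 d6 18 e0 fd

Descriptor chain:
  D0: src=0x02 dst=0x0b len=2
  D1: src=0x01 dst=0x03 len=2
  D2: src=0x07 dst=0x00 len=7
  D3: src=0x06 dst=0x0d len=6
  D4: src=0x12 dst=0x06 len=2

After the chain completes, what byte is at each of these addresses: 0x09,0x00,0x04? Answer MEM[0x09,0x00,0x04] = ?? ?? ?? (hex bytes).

  after D0: wrote 2B at 0x0b = b1ad
  after D1: wrote 2B at 0x03 = 6fb1
  after D2: wrote 7B at 0x00 = 477da587b1ad81
  after D3: wrote 6B at 0x0d = 81477da587b1
  after D4: wrote 2B at 0x06 = b1c0
query mem[0x09]=0xa5, mem[0x00]=0x47, mem[0x04]=0xb1

MEM[0x09,0x00,0x04] = a5 47 b1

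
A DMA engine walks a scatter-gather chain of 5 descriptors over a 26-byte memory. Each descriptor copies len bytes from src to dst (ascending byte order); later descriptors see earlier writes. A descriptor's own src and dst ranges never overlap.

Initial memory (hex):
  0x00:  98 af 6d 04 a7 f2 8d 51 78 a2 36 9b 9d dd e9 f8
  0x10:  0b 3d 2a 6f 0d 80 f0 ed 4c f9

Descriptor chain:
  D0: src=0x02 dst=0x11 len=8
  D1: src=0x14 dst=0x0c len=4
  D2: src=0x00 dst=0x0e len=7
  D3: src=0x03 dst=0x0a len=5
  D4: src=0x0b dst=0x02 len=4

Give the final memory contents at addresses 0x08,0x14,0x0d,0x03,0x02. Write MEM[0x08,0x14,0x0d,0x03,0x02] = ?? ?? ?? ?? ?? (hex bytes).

  after D0: wrote 8B at 0x11 = 6d04a7f28d5178a2
  after D1: wrote 4B at 0x0c = f28d5178
  after D2: wrote 7B at 0x0e = 98af6d04a7f28d
  after D3: wrote 5B at 0x0a = 04a7f28d51
  after D4: wrote 4B at 0x02 = a7f28d51
query mem[0x08]=0x78, mem[0x14]=0x8d, mem[0x0d]=0x8d, mem[0x03]=0xf2, mem[0x02]=0xa7

MEM[0x08,0x14,0x0d,0x03,0x02] = 78 8d 8d f2 a7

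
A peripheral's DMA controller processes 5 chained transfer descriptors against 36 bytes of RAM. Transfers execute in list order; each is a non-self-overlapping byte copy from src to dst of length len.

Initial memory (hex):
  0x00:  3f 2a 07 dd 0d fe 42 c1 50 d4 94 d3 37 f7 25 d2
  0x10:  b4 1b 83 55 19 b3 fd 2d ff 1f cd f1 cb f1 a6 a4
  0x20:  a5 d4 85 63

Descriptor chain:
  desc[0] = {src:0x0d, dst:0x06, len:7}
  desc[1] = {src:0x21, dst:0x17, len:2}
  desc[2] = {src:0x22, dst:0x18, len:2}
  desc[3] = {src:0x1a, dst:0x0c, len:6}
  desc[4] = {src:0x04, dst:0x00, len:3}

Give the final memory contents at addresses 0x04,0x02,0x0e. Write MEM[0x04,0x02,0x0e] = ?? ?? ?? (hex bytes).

[0] 0x0d->0x06 len=7 : f7 25 d2 b4 1b 83 55
[1] 0x21->0x17 len=2 : d4 85
[2] 0x22->0x18 len=2 : 85 63
[3] 0x1a->0x0c len=6 : cd f1 cb f1 a6 a4
[4] 0x04->0x00 len=3 : 0d fe f7
query mem[0x04]=0x0d, mem[0x02]=0xf7, mem[0x0e]=0xcb

MEM[0x04,0x02,0x0e] = 0d f7 cb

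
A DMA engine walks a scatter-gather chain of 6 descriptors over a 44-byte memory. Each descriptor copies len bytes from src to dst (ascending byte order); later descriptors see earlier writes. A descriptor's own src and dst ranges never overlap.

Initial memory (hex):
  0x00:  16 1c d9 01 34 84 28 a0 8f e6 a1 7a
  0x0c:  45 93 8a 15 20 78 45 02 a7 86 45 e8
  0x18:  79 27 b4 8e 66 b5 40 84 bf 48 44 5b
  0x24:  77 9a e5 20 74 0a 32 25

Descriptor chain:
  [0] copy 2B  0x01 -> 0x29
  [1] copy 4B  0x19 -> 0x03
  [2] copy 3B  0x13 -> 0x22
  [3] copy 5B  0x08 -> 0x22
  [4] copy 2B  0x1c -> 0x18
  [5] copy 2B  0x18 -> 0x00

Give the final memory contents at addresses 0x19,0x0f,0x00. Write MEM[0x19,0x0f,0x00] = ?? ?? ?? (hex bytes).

MEM[0x19,0x0f,0x00] = b5 15 66

[0] 0x01->0x29 len=2 : 1c d9
[1] 0x19->0x03 len=4 : 27 b4 8e 66
[2] 0x13->0x22 len=3 : 02 a7 86
[3] 0x08->0x22 len=5 : 8f e6 a1 7a 45
[4] 0x1c->0x18 len=2 : 66 b5
[5] 0x18->0x00 len=2 : 66 b5
query mem[0x19]=0xb5, mem[0x0f]=0x15, mem[0x00]=0x66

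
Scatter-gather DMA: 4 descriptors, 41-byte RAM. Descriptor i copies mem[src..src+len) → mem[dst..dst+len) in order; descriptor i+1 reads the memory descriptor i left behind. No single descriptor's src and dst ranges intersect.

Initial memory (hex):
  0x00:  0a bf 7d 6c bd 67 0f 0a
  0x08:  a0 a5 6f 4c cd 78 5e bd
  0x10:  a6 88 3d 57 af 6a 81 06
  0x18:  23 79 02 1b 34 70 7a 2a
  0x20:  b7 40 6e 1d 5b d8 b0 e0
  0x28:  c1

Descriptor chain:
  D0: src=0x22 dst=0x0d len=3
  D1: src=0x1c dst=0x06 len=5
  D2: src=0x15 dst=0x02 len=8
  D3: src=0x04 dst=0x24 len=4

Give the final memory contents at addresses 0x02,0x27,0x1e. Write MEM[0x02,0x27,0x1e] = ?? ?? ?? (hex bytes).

MEM[0x02,0x27,0x1e] = 6a 02 7a

  after D0: wrote 3B at 0x0d = 6e1d5b
  after D1: wrote 5B at 0x06 = 34707a2ab7
  after D2: wrote 8B at 0x02 = 6a81062379021b34
  after D3: wrote 4B at 0x24 = 06237902
query mem[0x02]=0x6a, mem[0x27]=0x02, mem[0x1e]=0x7a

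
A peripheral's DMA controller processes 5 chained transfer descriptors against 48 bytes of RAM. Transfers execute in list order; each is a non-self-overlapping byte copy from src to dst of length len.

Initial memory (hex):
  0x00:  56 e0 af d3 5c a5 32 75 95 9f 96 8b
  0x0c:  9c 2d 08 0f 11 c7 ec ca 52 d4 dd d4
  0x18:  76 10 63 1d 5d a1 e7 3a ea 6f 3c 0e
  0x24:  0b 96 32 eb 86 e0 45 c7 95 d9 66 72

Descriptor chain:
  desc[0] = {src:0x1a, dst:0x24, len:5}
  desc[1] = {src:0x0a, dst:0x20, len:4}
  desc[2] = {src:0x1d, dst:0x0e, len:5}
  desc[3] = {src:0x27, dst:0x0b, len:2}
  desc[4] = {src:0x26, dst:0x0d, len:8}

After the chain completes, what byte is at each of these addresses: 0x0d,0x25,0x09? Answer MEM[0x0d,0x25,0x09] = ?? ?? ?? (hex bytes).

  after D0: wrote 5B at 0x24 = 631d5da1e7
  after D1: wrote 4B at 0x20 = 968b9c2d
  after D2: wrote 5B at 0x0e = a1e73a968b
  after D3: wrote 2B at 0x0b = a1e7
  after D4: wrote 8B at 0x0d = 5da1e7e045c795d9
query mem[0x0d]=0x5d, mem[0x25]=0x1d, mem[0x09]=0x9f

MEM[0x0d,0x25,0x09] = 5d 1d 9f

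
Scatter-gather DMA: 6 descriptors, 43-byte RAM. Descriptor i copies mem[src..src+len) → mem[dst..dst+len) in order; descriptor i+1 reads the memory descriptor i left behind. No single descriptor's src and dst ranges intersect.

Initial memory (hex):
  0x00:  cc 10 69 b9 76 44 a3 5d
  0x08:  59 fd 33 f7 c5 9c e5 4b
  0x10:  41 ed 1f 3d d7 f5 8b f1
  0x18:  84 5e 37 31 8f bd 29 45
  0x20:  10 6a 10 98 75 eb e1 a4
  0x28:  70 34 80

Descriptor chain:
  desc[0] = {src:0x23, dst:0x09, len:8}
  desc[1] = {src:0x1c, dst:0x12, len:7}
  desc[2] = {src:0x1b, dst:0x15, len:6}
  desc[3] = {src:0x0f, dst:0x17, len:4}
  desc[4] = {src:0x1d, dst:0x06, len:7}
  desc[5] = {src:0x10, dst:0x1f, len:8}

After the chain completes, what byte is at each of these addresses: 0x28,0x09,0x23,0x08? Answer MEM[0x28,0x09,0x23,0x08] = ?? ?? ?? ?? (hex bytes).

MEM[0x28,0x09,0x23,0x08] = 70 10 29 45

#0 dst[0x09+8] := {0x98,0x75,0xeb,0xe1,0xa4,0x70,0x34,0x80}
#1 dst[0x12+7] := {0x8f,0xbd,0x29,0x45,0x10,0x6a,0x10}
#2 dst[0x15+6] := {0x31,0x8f,0xbd,0x29,0x45,0x10}
#3 dst[0x17+4] := {0x34,0x80,0xed,0x8f}
#4 dst[0x06+7] := {0xbd,0x29,0x45,0x10,0x6a,0x10,0x98}
#5 dst[0x1f+8] := {0x80,0xed,0x8f,0xbd,0x29,0x31,0x8f,0x34}
query mem[0x28]=0x70, mem[0x09]=0x10, mem[0x23]=0x29, mem[0x08]=0x45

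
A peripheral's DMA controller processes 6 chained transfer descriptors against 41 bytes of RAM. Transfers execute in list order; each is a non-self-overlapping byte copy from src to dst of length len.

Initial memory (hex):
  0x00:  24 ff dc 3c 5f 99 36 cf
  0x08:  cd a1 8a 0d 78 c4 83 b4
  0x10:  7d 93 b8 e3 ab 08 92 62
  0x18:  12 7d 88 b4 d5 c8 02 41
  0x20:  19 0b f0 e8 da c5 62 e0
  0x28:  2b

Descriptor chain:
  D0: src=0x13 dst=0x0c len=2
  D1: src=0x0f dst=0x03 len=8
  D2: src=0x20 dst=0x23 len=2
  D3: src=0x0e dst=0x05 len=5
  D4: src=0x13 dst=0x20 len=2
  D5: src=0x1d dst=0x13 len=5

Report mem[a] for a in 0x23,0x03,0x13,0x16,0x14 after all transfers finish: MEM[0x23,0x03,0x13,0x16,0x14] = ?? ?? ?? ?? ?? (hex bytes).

MEM[0x23,0x03,0x13,0x16,0x14] = 19 b4 c8 e3 02

[0] 0x13->0x0c len=2 : e3 ab
[1] 0x0f->0x03 len=8 : b4 7d 93 b8 e3 ab 08 92
[2] 0x20->0x23 len=2 : 19 0b
[3] 0x0e->0x05 len=5 : 83 b4 7d 93 b8
[4] 0x13->0x20 len=2 : e3 ab
[5] 0x1d->0x13 len=5 : c8 02 41 e3 ab
query mem[0x23]=0x19, mem[0x03]=0xb4, mem[0x13]=0xc8, mem[0x16]=0xe3, mem[0x14]=0x02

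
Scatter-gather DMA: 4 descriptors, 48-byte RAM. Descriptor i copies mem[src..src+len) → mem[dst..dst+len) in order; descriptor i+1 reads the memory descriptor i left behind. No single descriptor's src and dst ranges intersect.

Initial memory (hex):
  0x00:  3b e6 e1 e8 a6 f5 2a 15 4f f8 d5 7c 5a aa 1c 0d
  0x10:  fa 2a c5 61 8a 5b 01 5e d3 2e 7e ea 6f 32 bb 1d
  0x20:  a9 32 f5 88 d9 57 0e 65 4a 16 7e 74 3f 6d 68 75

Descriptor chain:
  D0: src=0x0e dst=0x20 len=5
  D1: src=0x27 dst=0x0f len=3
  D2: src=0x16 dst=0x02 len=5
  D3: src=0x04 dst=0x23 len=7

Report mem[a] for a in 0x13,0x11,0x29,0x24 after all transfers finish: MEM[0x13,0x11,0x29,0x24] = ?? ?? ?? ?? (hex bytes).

MEM[0x13,0x11,0x29,0x24] = 61 16 d5 2e

#0 dst[0x20+5] := {0x1c,0x0d,0xfa,0x2a,0xc5}
#1 dst[0x0f+3] := {0x65,0x4a,0x16}
#2 dst[0x02+5] := {0x01,0x5e,0xd3,0x2e,0x7e}
#3 dst[0x23+7] := {0xd3,0x2e,0x7e,0x15,0x4f,0xf8,0xd5}
query mem[0x13]=0x61, mem[0x11]=0x16, mem[0x29]=0xd5, mem[0x24]=0x2e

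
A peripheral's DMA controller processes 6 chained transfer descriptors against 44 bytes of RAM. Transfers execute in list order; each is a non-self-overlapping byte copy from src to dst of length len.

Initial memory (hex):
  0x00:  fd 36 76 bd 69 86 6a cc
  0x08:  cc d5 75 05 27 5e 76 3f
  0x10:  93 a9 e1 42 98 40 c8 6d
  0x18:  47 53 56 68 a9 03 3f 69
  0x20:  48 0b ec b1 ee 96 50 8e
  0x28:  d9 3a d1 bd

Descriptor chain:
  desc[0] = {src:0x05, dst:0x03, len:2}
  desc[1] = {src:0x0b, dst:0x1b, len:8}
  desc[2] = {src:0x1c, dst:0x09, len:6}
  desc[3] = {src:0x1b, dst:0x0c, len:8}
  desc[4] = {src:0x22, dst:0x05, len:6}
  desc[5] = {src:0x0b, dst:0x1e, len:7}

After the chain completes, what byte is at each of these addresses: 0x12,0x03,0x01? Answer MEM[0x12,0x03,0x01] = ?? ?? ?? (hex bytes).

MEM[0x12,0x03,0x01] = a9 86 36

#0 dst[0x03+2] := {0x86,0x6a}
#1 dst[0x1b+8] := {0x05,0x27,0x5e,0x76,0x3f,0x93,0xa9,0xe1}
#2 dst[0x09+6] := {0x27,0x5e,0x76,0x3f,0x93,0xa9}
#3 dst[0x0c+8] := {0x05,0x27,0x5e,0x76,0x3f,0x93,0xa9,0xe1}
#4 dst[0x05+6] := {0xe1,0xb1,0xee,0x96,0x50,0x8e}
#5 dst[0x1e+7] := {0x76,0x05,0x27,0x5e,0x76,0x3f,0x93}
query mem[0x12]=0xa9, mem[0x03]=0x86, mem[0x01]=0x36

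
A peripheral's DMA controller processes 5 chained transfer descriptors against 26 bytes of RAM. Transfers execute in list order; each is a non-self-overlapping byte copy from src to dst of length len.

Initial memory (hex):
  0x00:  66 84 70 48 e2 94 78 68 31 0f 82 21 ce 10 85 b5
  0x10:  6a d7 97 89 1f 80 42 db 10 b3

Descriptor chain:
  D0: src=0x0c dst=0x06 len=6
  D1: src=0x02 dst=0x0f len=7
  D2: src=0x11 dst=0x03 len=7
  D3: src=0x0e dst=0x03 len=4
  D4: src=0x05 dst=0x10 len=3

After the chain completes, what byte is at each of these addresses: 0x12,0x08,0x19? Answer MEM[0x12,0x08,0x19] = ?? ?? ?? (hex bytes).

D0: mem[0x06..0x0b] <- [ce 10 85 b5 6a d7]
D1: mem[0x0f..0x15] <- [70 48 e2 94 ce 10 85]
D2: mem[0x03..0x09] <- [e2 94 ce 10 85 42 db]
D3: mem[0x03..0x06] <- [85 70 48 e2]
D4: mem[0x10..0x12] <- [48 e2 85]
query mem[0x12]=0x85, mem[0x08]=0x42, mem[0x19]=0xb3

MEM[0x12,0x08,0x19] = 85 42 b3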